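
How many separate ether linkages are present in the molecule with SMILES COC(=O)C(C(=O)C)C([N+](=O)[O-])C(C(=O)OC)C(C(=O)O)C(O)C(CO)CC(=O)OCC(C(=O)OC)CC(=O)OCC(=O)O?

CH3O–C(=O)–: carbonyl C bonded to C and to –OCH3 → ester (not ketone + ether).
pendant –COCH3: carbonyl C bonded to two carbons → ketone.
–NO2 on an sp³ carbon → nitro (the N=O is not a carbonyl).
pendant –COOCH3: carbonyl C bonded to C and –OCH3 → ester.
pendant –COOH: carbonyl C bonded to C and –OH → carboxylic acid.
–OH on an sp³ carbon → alcohol (secondary).
pendant –CH2OH on an sp³ backbone C → alcohol.
–C(=O)–O–C with C on the carbonyl side → ester.
pendant –COOCH3: carbonyl C bonded to C and –OCH3 → ester.
–C(=O)–O–C with C on the carbonyl side → ester.
–COOH: carbonyl C bonded to –OH and C → carboxylic acid (the –OH is not a separate alcohol).
No segment is a ether: CH3OOC is ester, not ether; CH(COOCH3) is ester, not ether; CH(OH) is alcohol, not ether. → 0.

0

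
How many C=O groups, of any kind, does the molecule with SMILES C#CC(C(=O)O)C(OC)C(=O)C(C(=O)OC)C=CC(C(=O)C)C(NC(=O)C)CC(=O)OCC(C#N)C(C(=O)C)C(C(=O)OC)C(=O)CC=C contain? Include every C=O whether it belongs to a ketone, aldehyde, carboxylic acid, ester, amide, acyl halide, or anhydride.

9

CH(COOH): carboxylic acid, 1 C=O (running total 1).
CO: ketone, 1 C=O (running total 2).
CH(COOCH3): ester, 1 C=O (running total 3).
CH(COCH3): ketone, 1 C=O (running total 4).
CH(NHCOCH3): amide, 1 C=O (running total 5).
CH2COOCH2: ester, 1 C=O (running total 6).
CH(COCH3): ketone, 1 C=O (running total 7).
CH(COOCH3): ester, 1 C=O (running total 8).
CO: ketone, 1 C=O (running total 9).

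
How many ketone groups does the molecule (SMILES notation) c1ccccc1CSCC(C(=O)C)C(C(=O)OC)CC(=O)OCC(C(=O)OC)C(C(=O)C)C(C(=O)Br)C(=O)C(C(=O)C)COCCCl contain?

Working along the chain:
  C6H5: C6H5– phenyl ring → arene.
  CH2SCH2: C–S–C linkage → sulfide (thioether).
  CH(COCH3): pendant –COCH3: carbonyl C bonded to two carbons → ketone.
  CH(COOCH3): pendant –COOCH3: carbonyl C bonded to C and –OCH3 → ester.
  CH2COOCH2: –C(=O)–O–C with C on the carbonyl side → ester.
  CH(COOCH3): pendant –COOCH3: carbonyl C bonded to C and –OCH3 → ester.
  CH(COCH3): pendant –COCH3: carbonyl C bonded to two carbons → ketone.
  CH(COBr): pendant –C(=O)X: carbonyl C bonded to C and halogen → acyl halide.
  CO: –C(=O)– with carbon on both sides → ketone.
  CH(COCH3): pendant –COCH3: carbonyl C bonded to two carbons → ketone.
  CH2OCH2: C–O–C with sp³ carbons on both sides and no adjacent C=O → ether.
  CH2Cl: halogen on an sp³ carbon → alkyl halide.
Ketone appears at: CH(COCH3), CH(COCH3), CO, CH(COCH3) → 4.

4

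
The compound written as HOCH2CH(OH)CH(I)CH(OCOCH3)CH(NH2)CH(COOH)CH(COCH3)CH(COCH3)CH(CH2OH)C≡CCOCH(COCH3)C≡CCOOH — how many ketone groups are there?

4

HO– on an sp³ carbon → alcohol.
–OH on an sp³ carbon → alcohol (secondary).
halogen on an sp³ carbon → alkyl halide.
pendant –OC(=O)CH3: an acyloxy group → ester.
–NH2 on an sp³ carbon with no adjacent C=O → amine.
pendant –COOH: carbonyl C bonded to C and –OH → carboxylic acid.
pendant –COCH3: carbonyl C bonded to two carbons → ketone.
pendant –COCH3: carbonyl C bonded to two carbons → ketone.
pendant –CH2OH on an sp³ backbone C → alcohol.
C≡C triple bond → alkyne.
–C(=O)– with carbon on both sides → ketone.
pendant –COCH3: carbonyl C bonded to two carbons → ketone.
C≡C triple bond → alkyne.
–COOH: carbonyl C bonded to –OH and C → carboxylic acid (the –OH is not a separate alcohol).
Ketone appears at: CH(COCH3), CH(COCH3), CO, CH(COCH3) → 4.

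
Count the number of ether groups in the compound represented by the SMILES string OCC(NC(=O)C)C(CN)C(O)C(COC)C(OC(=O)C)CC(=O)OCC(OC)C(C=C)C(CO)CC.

Working along the chain:
  HOCH2: HO– on an sp³ carbon → alcohol.
  CH(NHCOCH3): pendant –NHC(=O)CH3: N bonded to a carbonyl → amide (not amine).
  CH(CH2NH2): pendant –CH2NH2: N on sp³ C, no adjacent C=O → amine.
  CH(OH): –OH on an sp³ carbon → alcohol (secondary).
  CH(CH2OCH3): pendant –CH2OCH3: C–O–C linkage → ether.
  CH(OCOCH3): pendant –OC(=O)CH3: an acyloxy group → ester.
  CH2COOCH2: –C(=O)–O–C with C on the carbonyl side → ester.
  CH(OCH3): pendant –OCH3: C–O–C with sp³ C, no adjacent C=O → ether.
  CH(CH=CH2): pendant –CH=CH2: C=C double bond → alkene.
  CH(CH2OH): pendant –CH2OH on an sp³ backbone C → alcohol.
Ether appears at: CH(CH2OCH3), CH(OCH3) → 2.

2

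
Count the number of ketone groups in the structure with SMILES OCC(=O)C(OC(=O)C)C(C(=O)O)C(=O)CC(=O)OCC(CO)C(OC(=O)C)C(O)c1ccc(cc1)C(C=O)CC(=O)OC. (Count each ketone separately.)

2

Working along the chain:
  HOCH2: HO– on an sp³ carbon → alcohol.
  CO: –C(=O)– with carbon on both sides → ketone.
  CH(OCOCH3): pendant –OC(=O)CH3: an acyloxy group → ester.
  CH(COOH): pendant –COOH: carbonyl C bonded to C and –OH → carboxylic acid.
  CO: –C(=O)– with carbon on both sides → ketone.
  CH2COOCH2: –C(=O)–O–C with C on the carbonyl side → ester.
  CH(CH2OH): pendant –CH2OH on an sp³ backbone C → alcohol.
  CH(OCOCH3): pendant –OC(=O)CH3: an acyloxy group → ester.
  CH(OH): –OH on an sp³ carbon → alcohol (secondary).
  C6H4: para-disubstituted benzene ring → arene.
  CH(CHO): pendant –CHO: carbonyl C bonded to C and H → aldehyde.
  COOCH3: –C(=O)OCH3: carbonyl C bonded to C and to –OCH3 → ester (not ketone + ether).
Ketone appears at: CO, CO → 2.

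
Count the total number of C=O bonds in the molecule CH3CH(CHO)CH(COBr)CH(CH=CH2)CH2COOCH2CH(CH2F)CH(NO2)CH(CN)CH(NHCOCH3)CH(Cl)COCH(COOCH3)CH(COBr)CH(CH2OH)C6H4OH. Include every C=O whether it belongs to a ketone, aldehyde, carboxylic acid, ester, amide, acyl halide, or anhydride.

7

CH(CHO): aldehyde, 1 C=O (running total 1).
CH(COBr): acyl halide, 1 C=O (running total 2).
CH2COOCH2: ester, 1 C=O (running total 3).
CH(NHCOCH3): amide, 1 C=O (running total 4).
CO: ketone, 1 C=O (running total 5).
CH(COOCH3): ester, 1 C=O (running total 6).
CH(COBr): acyl halide, 1 C=O (running total 7).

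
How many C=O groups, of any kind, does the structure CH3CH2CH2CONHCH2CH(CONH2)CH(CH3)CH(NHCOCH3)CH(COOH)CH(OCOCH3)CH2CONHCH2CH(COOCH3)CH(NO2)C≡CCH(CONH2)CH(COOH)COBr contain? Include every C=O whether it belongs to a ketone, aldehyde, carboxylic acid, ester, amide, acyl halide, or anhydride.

CH2CONHCH2: amide, 1 C=O (running total 1).
CH(CONH2): amide, 1 C=O (running total 2).
CH(NHCOCH3): amide, 1 C=O (running total 3).
CH(COOH): carboxylic acid, 1 C=O (running total 4).
CH(OCOCH3): ester, 1 C=O (running total 5).
CH2CONHCH2: amide, 1 C=O (running total 6).
CH(COOCH3): ester, 1 C=O (running total 7).
CH(CONH2): amide, 1 C=O (running total 8).
CH(COOH): carboxylic acid, 1 C=O (running total 9).
COBr: acyl halide, 1 C=O (running total 10).

10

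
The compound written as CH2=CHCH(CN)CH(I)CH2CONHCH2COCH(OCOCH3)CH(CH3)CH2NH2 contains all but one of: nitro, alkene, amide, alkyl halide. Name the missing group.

alkene: present (CH2=CH — C=C double bond → alkene).
alkyl halide: present (CH(I) — halogen on an sp³ carbon → alkyl halide).
amide: present (CH2CONHCH2 — –C(=O)–N– linkage → amide (the N is not an amine)).
nitro: no segment matches this pattern.

nitro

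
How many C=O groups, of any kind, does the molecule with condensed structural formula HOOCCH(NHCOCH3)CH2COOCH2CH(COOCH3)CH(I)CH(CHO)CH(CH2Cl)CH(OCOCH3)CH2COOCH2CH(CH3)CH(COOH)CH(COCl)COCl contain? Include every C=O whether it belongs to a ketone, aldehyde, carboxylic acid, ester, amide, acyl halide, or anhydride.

10

HOOC: carboxylic acid, 1 C=O (running total 1).
CH(NHCOCH3): amide, 1 C=O (running total 2).
CH2COOCH2: ester, 1 C=O (running total 3).
CH(COOCH3): ester, 1 C=O (running total 4).
CH(CHO): aldehyde, 1 C=O (running total 5).
CH(OCOCH3): ester, 1 C=O (running total 6).
CH2COOCH2: ester, 1 C=O (running total 7).
CH(COOH): carboxylic acid, 1 C=O (running total 8).
CH(COCl): acyl halide, 1 C=O (running total 9).
COCl: acyl halide, 1 C=O (running total 10).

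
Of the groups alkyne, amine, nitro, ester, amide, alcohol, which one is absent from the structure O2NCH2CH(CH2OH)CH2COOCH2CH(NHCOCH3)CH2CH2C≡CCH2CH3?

amide: present (CH(NHCOCH3) — pendant –NHC(=O)CH3: N bonded to a carbonyl → amide (not amine)).
alcohol: present (CH(CH2OH) — pendant –CH2OH on an sp³ backbone C → alcohol).
alkyne: present (C≡C — C≡C triple bond → alkyne).
nitro: present (O2NCH2 — –NO2 on carbon → nitro group).
ester: present (CH2COOCH2 — –C(=O)–O–C with C on the carbonyl side → ester).
amine: absent. In CH(NHCOCH3), the nitrogen is bonded directly to a carbonyl carbon, making it part of an amide, not a free amine.

amine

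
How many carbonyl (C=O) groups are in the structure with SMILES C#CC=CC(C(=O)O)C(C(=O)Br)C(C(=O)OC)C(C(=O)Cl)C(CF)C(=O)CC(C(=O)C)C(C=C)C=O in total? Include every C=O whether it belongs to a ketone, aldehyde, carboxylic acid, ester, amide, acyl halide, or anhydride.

CH(COOH): carboxylic acid, 1 C=O (running total 1).
CH(COBr): acyl halide, 1 C=O (running total 2).
CH(COOCH3): ester, 1 C=O (running total 3).
CH(COCl): acyl halide, 1 C=O (running total 4).
CO: ketone, 1 C=O (running total 5).
CH(COCH3): ketone, 1 C=O (running total 6).
CHO: aldehyde, 1 C=O (running total 7).

7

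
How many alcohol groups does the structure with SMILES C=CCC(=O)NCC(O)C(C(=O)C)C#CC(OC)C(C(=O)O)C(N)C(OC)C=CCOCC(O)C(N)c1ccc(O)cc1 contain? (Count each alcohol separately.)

2

Reading the structure from left to right:
  CH2=CH: C=C double bond → alkene.
  CH2CONHCH2: –C(=O)–N– linkage → amide (the N is not an amine).
  CH(OH): –OH on an sp³ carbon → alcohol (secondary).
  CH(COCH3): pendant –COCH3: carbonyl C bonded to two carbons → ketone.
  C≡C: C≡C triple bond → alkyne.
  CH(OCH3): pendant –OCH3: C–O–C with sp³ C, no adjacent C=O → ether.
  CH(COOH): pendant –COOH: carbonyl C bonded to C and –OH → carboxylic acid.
  CH(NH2): –NH2 on an sp³ carbon with no adjacent C=O → amine.
  CH(OCH3): pendant –OCH3: C–O–C with sp³ C, no adjacent C=O → ether.
  CH=CH: C=C double bond → alkene.
  CH2OCH2: C–O–C with sp³ carbons on both sides and no adjacent C=O → ether.
  CH(OH): –OH on an sp³ carbon → alcohol (secondary).
  CH(NH2): –NH2 on an sp³ carbon with no adjacent C=O → amine.
  C6H4OH: –OH attached directly to an aromatic ring → phenol (not alcohol); the ring itself is an arene.
Alcohol appears at: CH(OH), CH(OH) → 2.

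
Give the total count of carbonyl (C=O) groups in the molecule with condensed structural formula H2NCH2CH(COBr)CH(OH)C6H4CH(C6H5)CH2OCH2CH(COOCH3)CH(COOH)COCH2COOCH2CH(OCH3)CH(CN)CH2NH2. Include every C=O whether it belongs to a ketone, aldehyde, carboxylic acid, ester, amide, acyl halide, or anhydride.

5

CH(COBr): acyl halide, 1 C=O (running total 1).
CH(COOCH3): ester, 1 C=O (running total 2).
CH(COOH): carboxylic acid, 1 C=O (running total 3).
CO: ketone, 1 C=O (running total 4).
CH2COOCH2: ester, 1 C=O (running total 5).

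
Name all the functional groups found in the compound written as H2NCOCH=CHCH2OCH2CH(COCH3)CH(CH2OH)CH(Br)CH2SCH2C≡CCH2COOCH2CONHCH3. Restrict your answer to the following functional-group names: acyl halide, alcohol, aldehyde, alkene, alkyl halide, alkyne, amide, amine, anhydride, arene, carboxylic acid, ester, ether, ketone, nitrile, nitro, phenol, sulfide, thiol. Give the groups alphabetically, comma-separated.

alcohol, alkene, alkyl halide, alkyne, amide, ester, ether, ketone, sulfide

–C(=O)NH2: carbonyl C bonded to C and to N → amide (the N is not a separate amine).
C=C double bond → alkene.
C–O–C with sp³ carbons on both sides and no adjacent C=O → ether.
pendant –COCH3: carbonyl C bonded to two carbons → ketone.
pendant –CH2OH on an sp³ backbone C → alcohol.
halogen on an sp³ carbon → alkyl halide.
C–S–C linkage → sulfide (thioether).
C≡C triple bond → alkyne.
–C(=O)–O–C with C on the carbonyl side → ester.
–C(=O)NHCH3: carbonyl C bonded to C and to N → amide (the N is not an amine).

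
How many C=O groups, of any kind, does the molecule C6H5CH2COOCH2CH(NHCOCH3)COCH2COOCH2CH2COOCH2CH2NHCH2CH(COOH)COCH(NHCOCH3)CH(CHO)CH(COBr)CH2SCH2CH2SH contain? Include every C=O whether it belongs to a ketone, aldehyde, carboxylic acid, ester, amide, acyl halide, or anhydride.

10

CH2COOCH2: ester, 1 C=O (running total 1).
CH(NHCOCH3): amide, 1 C=O (running total 2).
CO: ketone, 1 C=O (running total 3).
CH2COOCH2: ester, 1 C=O (running total 4).
CH2COOCH2: ester, 1 C=O (running total 5).
CH(COOH): carboxylic acid, 1 C=O (running total 6).
CO: ketone, 1 C=O (running total 7).
CH(NHCOCH3): amide, 1 C=O (running total 8).
CH(CHO): aldehyde, 1 C=O (running total 9).
CH(COBr): acyl halide, 1 C=O (running total 10).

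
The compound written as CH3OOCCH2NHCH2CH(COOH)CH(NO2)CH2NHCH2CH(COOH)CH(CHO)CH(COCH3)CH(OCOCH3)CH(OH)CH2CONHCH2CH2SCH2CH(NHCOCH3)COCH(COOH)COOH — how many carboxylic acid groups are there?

4

Reading the structure from left to right:
  CH3OOC: CH3O–C(=O)–: carbonyl C bonded to C and to –OCH3 → ester (not ketone + ether).
  CH2NHCH2: C–N–C with sp³ carbons and no adjacent C=O → amine (secondary).
  CH(COOH): pendant –COOH: carbonyl C bonded to C and –OH → carboxylic acid.
  CH(NO2): –NO2 on an sp³ carbon → nitro (the N=O is not a carbonyl).
  CH2NHCH2: C–N–C with sp³ carbons and no adjacent C=O → amine (secondary).
  CH(COOH): pendant –COOH: carbonyl C bonded to C and –OH → carboxylic acid.
  CH(CHO): pendant –CHO: carbonyl C bonded to C and H → aldehyde.
  CH(COCH3): pendant –COCH3: carbonyl C bonded to two carbons → ketone.
  CH(OCOCH3): pendant –OC(=O)CH3: an acyloxy group → ester.
  CH(OH): –OH on an sp³ carbon → alcohol (secondary).
  CH2CONHCH2: –C(=O)–N– linkage → amide (the N is not an amine).
  CH2SCH2: C–S–C linkage → sulfide (thioether).
  CH(NHCOCH3): pendant –NHC(=O)CH3: N bonded to a carbonyl → amide (not amine).
  CO: –C(=O)– with carbon on both sides → ketone.
  CH(COOH): pendant –COOH: carbonyl C bonded to C and –OH → carboxylic acid.
  COOH: –COOH: carbonyl C bonded to –OH and C → carboxylic acid (the –OH is not a separate alcohol).
Carboxylic acid appears at: CH(COOH), CH(COOH), CH(COOH), COOH → 4.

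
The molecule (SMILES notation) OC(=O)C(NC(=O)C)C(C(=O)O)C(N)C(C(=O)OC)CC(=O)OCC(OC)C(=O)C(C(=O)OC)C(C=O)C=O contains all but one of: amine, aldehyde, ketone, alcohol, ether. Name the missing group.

ether: present (CH(OCH3) — pendant –OCH3: C–O–C with sp³ C, no adjacent C=O → ether).
aldehyde: present (CH(CHO) — pendant –CHO: carbonyl C bonded to C and H → aldehyde).
amine: present (CH(NH2) — –NH2 on an sp³ carbon with no adjacent C=O → amine).
ketone: present (CO — –C(=O)– with carbon on both sides → ketone).
alcohol: absent. In each of HOOC and CH(COOH), the –OH sits on a carbonyl carbon, making it part of a carboxylic acid, not an alcohol.

alcohol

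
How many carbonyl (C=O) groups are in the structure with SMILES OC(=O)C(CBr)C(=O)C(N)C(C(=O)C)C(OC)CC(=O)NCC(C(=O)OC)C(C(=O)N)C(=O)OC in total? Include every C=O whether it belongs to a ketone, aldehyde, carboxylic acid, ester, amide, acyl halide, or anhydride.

HOOC: carboxylic acid, 1 C=O (running total 1).
CO: ketone, 1 C=O (running total 2).
CH(COCH3): ketone, 1 C=O (running total 3).
CH2CONHCH2: amide, 1 C=O (running total 4).
CH(COOCH3): ester, 1 C=O (running total 5).
CH(CONH2): amide, 1 C=O (running total 6).
COOCH3: ester, 1 C=O (running total 7).

7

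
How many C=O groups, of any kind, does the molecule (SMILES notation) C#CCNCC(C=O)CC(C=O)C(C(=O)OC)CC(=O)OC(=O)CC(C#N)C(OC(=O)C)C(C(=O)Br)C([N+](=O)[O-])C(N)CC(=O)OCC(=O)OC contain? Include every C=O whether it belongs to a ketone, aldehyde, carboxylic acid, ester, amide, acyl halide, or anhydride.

9

CH(CHO): aldehyde, 1 C=O (running total 1).
CH(CHO): aldehyde, 1 C=O (running total 2).
CH(COOCH3): ester, 1 C=O (running total 3).
CH2CO-O-COCH2: anhydride, 2 C=O (running total 5).
CH(OCOCH3): ester, 1 C=O (running total 6).
CH(COBr): acyl halide, 1 C=O (running total 7).
CH2COOCH2: ester, 1 C=O (running total 8).
COOCH3: ester, 1 C=O (running total 9).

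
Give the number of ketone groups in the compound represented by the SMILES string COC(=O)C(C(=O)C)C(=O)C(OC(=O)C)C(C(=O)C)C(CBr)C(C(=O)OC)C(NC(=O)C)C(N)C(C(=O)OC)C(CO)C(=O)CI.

CH3O–C(=O)–: carbonyl C bonded to C and to –OCH3 → ester (not ketone + ether).
pendant –COCH3: carbonyl C bonded to two carbons → ketone.
–C(=O)– with carbon on both sides → ketone.
pendant –OC(=O)CH3: an acyloxy group → ester.
pendant –COCH3: carbonyl C bonded to two carbons → ketone.
pendant –CH2X: halogen on sp³ carbon → alkyl halide.
pendant –COOCH3: carbonyl C bonded to C and –OCH3 → ester.
pendant –NHC(=O)CH3: N bonded to a carbonyl → amide (not amine).
–NH2 on an sp³ carbon with no adjacent C=O → amine.
pendant –COOCH3: carbonyl C bonded to C and –OCH3 → ester.
pendant –CH2OH on an sp³ backbone C → alcohol.
–C(=O)– with carbon on both sides → ketone.
halogen on an sp³ carbon → alkyl halide.
Ketone appears at: CH(COCH3), CO, CH(COCH3), CO → 4.

4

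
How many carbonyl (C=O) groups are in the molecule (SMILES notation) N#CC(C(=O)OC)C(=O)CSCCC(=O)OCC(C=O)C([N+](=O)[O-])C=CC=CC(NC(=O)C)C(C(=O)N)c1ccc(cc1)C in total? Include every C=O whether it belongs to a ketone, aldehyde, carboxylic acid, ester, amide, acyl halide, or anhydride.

6

CH(COOCH3): ester, 1 C=O (running total 1).
CO: ketone, 1 C=O (running total 2).
CH2COOCH2: ester, 1 C=O (running total 3).
CH(CHO): aldehyde, 1 C=O (running total 4).
CH(NHCOCH3): amide, 1 C=O (running total 5).
CH(CONH2): amide, 1 C=O (running total 6).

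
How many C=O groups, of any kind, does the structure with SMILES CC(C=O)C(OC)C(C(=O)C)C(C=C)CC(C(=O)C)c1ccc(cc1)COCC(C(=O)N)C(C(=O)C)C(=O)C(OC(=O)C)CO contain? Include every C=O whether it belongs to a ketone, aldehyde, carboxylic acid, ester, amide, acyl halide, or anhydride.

7

CH(CHO): aldehyde, 1 C=O (running total 1).
CH(COCH3): ketone, 1 C=O (running total 2).
CH(COCH3): ketone, 1 C=O (running total 3).
CH(CONH2): amide, 1 C=O (running total 4).
CH(COCH3): ketone, 1 C=O (running total 5).
CO: ketone, 1 C=O (running total 6).
CH(OCOCH3): ester, 1 C=O (running total 7).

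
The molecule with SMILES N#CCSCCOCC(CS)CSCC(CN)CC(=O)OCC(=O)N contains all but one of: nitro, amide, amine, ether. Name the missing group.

nitro

amide: present (CONH2 — –C(=O)NH2: carbonyl C bonded to C and to N → amide (the N is not a separate amine)).
ether: present (CH2OCH2 — C–O–C with sp³ carbons on both sides and no adjacent C=O → ether).
amine: present (CH(CH2NH2) — pendant –CH2NH2: N on sp³ C, no adjacent C=O → amine).
nitro: no segment matches this pattern.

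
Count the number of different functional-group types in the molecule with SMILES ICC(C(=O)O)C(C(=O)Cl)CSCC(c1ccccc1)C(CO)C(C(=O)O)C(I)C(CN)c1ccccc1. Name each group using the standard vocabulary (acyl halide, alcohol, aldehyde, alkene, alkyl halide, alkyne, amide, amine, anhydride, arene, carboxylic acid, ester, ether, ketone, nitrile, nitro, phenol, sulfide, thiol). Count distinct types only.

7

Reading the structure from left to right:
  ICH2: halogen on an sp³ carbon → alkyl halide.
  CH(COOH): pendant –COOH: carbonyl C bonded to C and –OH → carboxylic acid.
  CH(COCl): pendant –C(=O)X: carbonyl C bonded to C and halogen → acyl halide.
  CH2SCH2: C–S–C linkage → sulfide (thioether).
  CH(C6H5): pendant –C6H5: benzene ring → arene.
  CH(CH2OH): pendant –CH2OH on an sp³ backbone C → alcohol.
  CH(COOH): pendant –COOH: carbonyl C bonded to C and –OH → carboxylic acid.
  CH(I): halogen on an sp³ carbon → alkyl halide.
  CH(CH2NH2): pendant –CH2NH2: N on sp³ C, no adjacent C=O → amine.
  C6H5: –C6H5 phenyl ring → arene.
Distinct types present: acyl halide, alcohol, alkyl halide, amine, arene, carboxylic acid, sulfide.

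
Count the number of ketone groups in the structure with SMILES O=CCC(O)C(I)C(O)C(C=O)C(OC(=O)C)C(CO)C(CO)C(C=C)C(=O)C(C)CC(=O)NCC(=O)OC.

Reading the structure from left to right:
  OHC: terminal –CHO: carbonyl C bonded to H and C → aldehyde.
  CH(OH): –OH on an sp³ carbon → alcohol (secondary).
  CH(I): halogen on an sp³ carbon → alkyl halide.
  CH(OH): –OH on an sp³ carbon → alcohol (secondary).
  CH(CHO): pendant –CHO: carbonyl C bonded to C and H → aldehyde.
  CH(OCOCH3): pendant –OC(=O)CH3: an acyloxy group → ester.
  CH(CH2OH): pendant –CH2OH on an sp³ backbone C → alcohol.
  CH(CH2OH): pendant –CH2OH on an sp³ backbone C → alcohol.
  CH(CH=CH2): pendant –CH=CH2: C=C double bond → alkene.
  CO: –C(=O)– with carbon on both sides → ketone.
  CH2CONHCH2: –C(=O)–N– linkage → amide (the N is not an amine).
  COOCH3: –C(=O)OCH3: carbonyl C bonded to C and to –OCH3 → ester (not ketone + ether).
Ketone appears at: CO → 1.

1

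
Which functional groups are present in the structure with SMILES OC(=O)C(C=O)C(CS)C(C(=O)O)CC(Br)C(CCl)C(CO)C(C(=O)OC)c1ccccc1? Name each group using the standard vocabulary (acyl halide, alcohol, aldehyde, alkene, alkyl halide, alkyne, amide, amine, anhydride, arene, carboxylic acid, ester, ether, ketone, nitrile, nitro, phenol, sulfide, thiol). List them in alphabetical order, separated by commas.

alcohol, aldehyde, alkyl halide, arene, carboxylic acid, ester, thiol

–COOH: carbonyl C bonded to –OH and C → carboxylic acid (the –OH is not a separate alcohol).
pendant –CHO: carbonyl C bonded to C and H → aldehyde.
pendant –CH2SH → thiol.
pendant –COOH: carbonyl C bonded to C and –OH → carboxylic acid.
halogen on an sp³ carbon → alkyl halide.
pendant –CH2X: halogen on sp³ carbon → alkyl halide.
pendant –CH2OH on an sp³ backbone C → alcohol.
pendant –COOCH3: carbonyl C bonded to C and –OCH3 → ester.
–C6H5 phenyl ring → arene.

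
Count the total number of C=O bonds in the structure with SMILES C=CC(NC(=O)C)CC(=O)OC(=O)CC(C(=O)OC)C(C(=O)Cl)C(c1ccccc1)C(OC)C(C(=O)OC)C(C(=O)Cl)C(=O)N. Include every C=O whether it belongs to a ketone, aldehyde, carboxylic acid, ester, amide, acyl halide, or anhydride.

CH(NHCOCH3): amide, 1 C=O (running total 1).
CH2CO-O-COCH2: anhydride, 2 C=O (running total 3).
CH(COOCH3): ester, 1 C=O (running total 4).
CH(COCl): acyl halide, 1 C=O (running total 5).
CH(COOCH3): ester, 1 C=O (running total 6).
CH(COCl): acyl halide, 1 C=O (running total 7).
CONH2: amide, 1 C=O (running total 8).

8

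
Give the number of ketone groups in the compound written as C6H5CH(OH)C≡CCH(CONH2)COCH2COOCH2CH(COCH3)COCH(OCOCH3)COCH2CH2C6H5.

Taking each segment in turn:
  C6H5: C6H5– phenyl ring → arene.
  CH(OH): –OH on an sp³ carbon → alcohol (secondary).
  C≡C: C≡C triple bond → alkyne.
  CH(CONH2): pendant –CONH2: carbonyl C bonded to C and N → amide.
  CO: –C(=O)– with carbon on both sides → ketone.
  CH2COOCH2: –C(=O)–O–C with C on the carbonyl side → ester.
  CH(COCH3): pendant –COCH3: carbonyl C bonded to two carbons → ketone.
  CO: –C(=O)– with carbon on both sides → ketone.
  CH(OCOCH3): pendant –OC(=O)CH3: an acyloxy group → ester.
  CO: –C(=O)– with carbon on both sides → ketone.
  C6H5: –C6H5 phenyl ring → arene.
Ketone appears at: CO, CH(COCH3), CO, CO → 4.

4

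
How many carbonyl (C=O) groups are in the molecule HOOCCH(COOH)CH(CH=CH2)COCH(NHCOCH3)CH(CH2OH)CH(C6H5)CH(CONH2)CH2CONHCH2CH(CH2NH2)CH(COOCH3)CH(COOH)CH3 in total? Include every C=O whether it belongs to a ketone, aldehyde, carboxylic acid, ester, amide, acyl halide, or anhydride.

HOOC: carboxylic acid, 1 C=O (running total 1).
CH(COOH): carboxylic acid, 1 C=O (running total 2).
CO: ketone, 1 C=O (running total 3).
CH(NHCOCH3): amide, 1 C=O (running total 4).
CH(CONH2): amide, 1 C=O (running total 5).
CH2CONHCH2: amide, 1 C=O (running total 6).
CH(COOCH3): ester, 1 C=O (running total 7).
CH(COOH): carboxylic acid, 1 C=O (running total 8).

8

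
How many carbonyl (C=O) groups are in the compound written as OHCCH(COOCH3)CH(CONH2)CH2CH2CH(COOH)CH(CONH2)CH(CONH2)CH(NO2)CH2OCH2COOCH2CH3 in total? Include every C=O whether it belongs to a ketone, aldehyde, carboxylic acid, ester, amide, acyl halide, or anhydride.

7

OHC: aldehyde, 1 C=O (running total 1).
CH(COOCH3): ester, 1 C=O (running total 2).
CH(CONH2): amide, 1 C=O (running total 3).
CH(COOH): carboxylic acid, 1 C=O (running total 4).
CH(CONH2): amide, 1 C=O (running total 5).
CH(CONH2): amide, 1 C=O (running total 6).
COOCH2CH3: ester, 1 C=O (running total 7).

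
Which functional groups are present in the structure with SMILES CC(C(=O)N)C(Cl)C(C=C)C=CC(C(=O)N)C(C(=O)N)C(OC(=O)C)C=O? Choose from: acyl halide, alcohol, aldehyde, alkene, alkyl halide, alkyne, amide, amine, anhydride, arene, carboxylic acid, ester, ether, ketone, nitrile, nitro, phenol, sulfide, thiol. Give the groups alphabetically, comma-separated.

aldehyde, alkene, alkyl halide, amide, ester

pendant –CONH2: carbonyl C bonded to C and N → amide.
halogen on an sp³ carbon → alkyl halide.
pendant –CH=CH2: C=C double bond → alkene.
C=C double bond → alkene.
pendant –CONH2: carbonyl C bonded to C and N → amide.
pendant –CONH2: carbonyl C bonded to C and N → amide.
pendant –OC(=O)CH3: an acyloxy group → ester.
terminal –CHO: carbonyl C bonded to H and C → aldehyde.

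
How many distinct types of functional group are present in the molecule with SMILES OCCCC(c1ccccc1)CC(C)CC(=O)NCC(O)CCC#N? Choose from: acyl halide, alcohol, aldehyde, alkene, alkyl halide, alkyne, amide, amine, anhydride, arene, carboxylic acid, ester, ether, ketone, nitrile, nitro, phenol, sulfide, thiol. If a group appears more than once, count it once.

Working along the chain:
  HOCH2: HO– on an sp³ carbon → alcohol.
  CH(C6H5): pendant –C6H5: benzene ring → arene.
  CH2CONHCH2: –C(=O)–N– linkage → amide (the N is not an amine).
  CH(OH): –OH on an sp³ carbon → alcohol (secondary).
  CN: –C≡N: carbon triple-bonded to nitrogen → nitrile.
Distinct types present: alcohol, amide, arene, nitrile.

4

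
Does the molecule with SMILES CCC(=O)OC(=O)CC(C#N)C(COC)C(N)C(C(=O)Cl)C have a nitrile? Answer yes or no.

two acyl groups sharing one oxygen, –C(=O)–O–C(=O)– → anhydride.
pendant –C≡N: nitrile.
pendant –CH2OCH3: C–O–C linkage → ether.
–NH2 on an sp³ carbon with no adjacent C=O → amine.
pendant –C(=O)X: carbonyl C bonded to C and halogen → acyl halide.
The CH(CN) segment supplies the nitrile: pendant –C≡N: nitrile.

yes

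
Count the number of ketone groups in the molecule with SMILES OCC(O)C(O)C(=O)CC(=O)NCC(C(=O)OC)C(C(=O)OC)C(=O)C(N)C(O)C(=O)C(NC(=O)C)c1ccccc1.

HO– on an sp³ carbon → alcohol.
–OH on an sp³ carbon → alcohol (secondary).
–OH on an sp³ carbon → alcohol (secondary).
–C(=O)– with carbon on both sides → ketone.
–C(=O)–N– linkage → amide (the N is not an amine).
pendant –COOCH3: carbonyl C bonded to C and –OCH3 → ester.
pendant –COOCH3: carbonyl C bonded to C and –OCH3 → ester.
–C(=O)– with carbon on both sides → ketone.
–NH2 on an sp³ carbon with no adjacent C=O → amine.
–OH on an sp³ carbon → alcohol (secondary).
–C(=O)– with carbon on both sides → ketone.
pendant –NHC(=O)CH3: N bonded to a carbonyl → amide (not amine).
–C6H5 phenyl ring → arene.
Ketone appears at: CO, CO, CO → 3.

3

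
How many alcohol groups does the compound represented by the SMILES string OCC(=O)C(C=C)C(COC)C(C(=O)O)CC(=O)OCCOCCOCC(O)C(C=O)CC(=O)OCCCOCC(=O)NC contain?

2

Working along the chain:
  HOCH2: HO– on an sp³ carbon → alcohol.
  CO: –C(=O)– with carbon on both sides → ketone.
  CH(CH=CH2): pendant –CH=CH2: C=C double bond → alkene.
  CH(CH2OCH3): pendant –CH2OCH3: C–O–C linkage → ether.
  CH(COOH): pendant –COOH: carbonyl C bonded to C and –OH → carboxylic acid.
  CH2COOCH2: –C(=O)–O–C with C on the carbonyl side → ester.
  CH2OCH2: C–O–C with sp³ carbons on both sides and no adjacent C=O → ether.
  CH2OCH2: C–O–C with sp³ carbons on both sides and no adjacent C=O → ether.
  CH(OH): –OH on an sp³ carbon → alcohol (secondary).
  CH(CHO): pendant –CHO: carbonyl C bonded to C and H → aldehyde.
  CH2COOCH2: –C(=O)–O–C with C on the carbonyl side → ester.
  CH2OCH2: C–O–C with sp³ carbons on both sides and no adjacent C=O → ether.
  CONHCH3: –C(=O)NHCH3: carbonyl C bonded to C and to N → amide (the N is not an amine).
Alcohol appears at: HOCH2, CH(OH) → 2.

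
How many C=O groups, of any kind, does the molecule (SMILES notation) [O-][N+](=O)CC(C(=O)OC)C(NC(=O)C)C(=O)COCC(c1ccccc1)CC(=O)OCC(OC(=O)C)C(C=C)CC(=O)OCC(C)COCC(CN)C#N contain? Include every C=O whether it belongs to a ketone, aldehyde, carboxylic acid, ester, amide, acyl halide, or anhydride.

6

CH(COOCH3): ester, 1 C=O (running total 1).
CH(NHCOCH3): amide, 1 C=O (running total 2).
CO: ketone, 1 C=O (running total 3).
CH2COOCH2: ester, 1 C=O (running total 4).
CH(OCOCH3): ester, 1 C=O (running total 5).
CH2COOCH2: ester, 1 C=O (running total 6).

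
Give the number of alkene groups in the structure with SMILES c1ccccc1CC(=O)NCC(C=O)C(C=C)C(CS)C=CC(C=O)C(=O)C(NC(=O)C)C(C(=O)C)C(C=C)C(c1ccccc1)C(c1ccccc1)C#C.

Working along the chain:
  C6H5: C6H5– phenyl ring → arene.
  CH2CONHCH2: –C(=O)–N– linkage → amide (the N is not an amine).
  CH(CHO): pendant –CHO: carbonyl C bonded to C and H → aldehyde.
  CH(CH=CH2): pendant –CH=CH2: C=C double bond → alkene.
  CH(CH2SH): pendant –CH2SH → thiol.
  CH=CH: C=C double bond → alkene.
  CH(CHO): pendant –CHO: carbonyl C bonded to C and H → aldehyde.
  CO: –C(=O)– with carbon on both sides → ketone.
  CH(NHCOCH3): pendant –NHC(=O)CH3: N bonded to a carbonyl → amide (not amine).
  CH(COCH3): pendant –COCH3: carbonyl C bonded to two carbons → ketone.
  CH(CH=CH2): pendant –CH=CH2: C=C double bond → alkene.
  CH(C6H5): pendant –C6H5: benzene ring → arene.
  CH(C6H5): pendant –C6H5: benzene ring → arene.
  C≡CH: C≡C triple bond → alkyne.
Alkene appears at: CH(CH=CH2), CH=CH, CH(CH=CH2) → 3.

3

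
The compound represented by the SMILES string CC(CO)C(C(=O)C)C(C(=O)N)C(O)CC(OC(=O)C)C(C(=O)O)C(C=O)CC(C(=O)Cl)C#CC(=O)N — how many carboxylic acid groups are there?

pendant –CH2OH on an sp³ backbone C → alcohol.
pendant –COCH3: carbonyl C bonded to two carbons → ketone.
pendant –CONH2: carbonyl C bonded to C and N → amide.
–OH on an sp³ carbon → alcohol (secondary).
pendant –OC(=O)CH3: an acyloxy group → ester.
pendant –COOH: carbonyl C bonded to C and –OH → carboxylic acid.
pendant –CHO: carbonyl C bonded to C and H → aldehyde.
pendant –C(=O)X: carbonyl C bonded to C and halogen → acyl halide.
C≡C triple bond → alkyne.
–C(=O)NH2: carbonyl C bonded to C and to N → amide (the N is not a separate amine).
Carboxylic acid appears at: CH(COOH) → 1.

1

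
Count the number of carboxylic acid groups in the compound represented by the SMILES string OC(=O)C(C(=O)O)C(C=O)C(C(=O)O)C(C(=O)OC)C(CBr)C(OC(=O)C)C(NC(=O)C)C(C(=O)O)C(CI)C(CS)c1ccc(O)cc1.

–COOH: carbonyl C bonded to –OH and C → carboxylic acid (the –OH is not a separate alcohol).
pendant –COOH: carbonyl C bonded to C and –OH → carboxylic acid.
pendant –CHO: carbonyl C bonded to C and H → aldehyde.
pendant –COOH: carbonyl C bonded to C and –OH → carboxylic acid.
pendant –COOCH3: carbonyl C bonded to C and –OCH3 → ester.
pendant –CH2X: halogen on sp³ carbon → alkyl halide.
pendant –OC(=O)CH3: an acyloxy group → ester.
pendant –NHC(=O)CH3: N bonded to a carbonyl → amide (not amine).
pendant –COOH: carbonyl C bonded to C and –OH → carboxylic acid.
pendant –CH2X: halogen on sp³ carbon → alkyl halide.
pendant –CH2SH → thiol.
–OH attached directly to an aromatic ring → phenol (not alcohol); the ring itself is an arene.
Carboxylic acid appears at: HOOC, CH(COOH), CH(COOH), CH(COOH) → 4.

4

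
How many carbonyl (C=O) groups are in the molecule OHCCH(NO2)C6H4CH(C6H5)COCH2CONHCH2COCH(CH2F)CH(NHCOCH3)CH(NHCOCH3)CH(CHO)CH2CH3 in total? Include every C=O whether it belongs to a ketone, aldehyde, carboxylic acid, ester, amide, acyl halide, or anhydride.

7

OHC: aldehyde, 1 C=O (running total 1).
CO: ketone, 1 C=O (running total 2).
CH2CONHCH2: amide, 1 C=O (running total 3).
CO: ketone, 1 C=O (running total 4).
CH(NHCOCH3): amide, 1 C=O (running total 5).
CH(NHCOCH3): amide, 1 C=O (running total 6).
CH(CHO): aldehyde, 1 C=O (running total 7).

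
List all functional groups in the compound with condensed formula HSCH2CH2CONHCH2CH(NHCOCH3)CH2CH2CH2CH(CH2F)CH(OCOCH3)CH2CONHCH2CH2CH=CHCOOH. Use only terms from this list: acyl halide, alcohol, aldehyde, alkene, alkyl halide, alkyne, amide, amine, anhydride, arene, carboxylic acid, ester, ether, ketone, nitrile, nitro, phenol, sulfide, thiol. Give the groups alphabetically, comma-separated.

alkene, alkyl halide, amide, carboxylic acid, ester, thiol

–SH on an sp³ carbon → thiol.
–C(=O)–N– linkage → amide (the N is not an amine).
pendant –NHC(=O)CH3: N bonded to a carbonyl → amide (not amine).
pendant –CH2X: halogen on sp³ carbon → alkyl halide.
pendant –OC(=O)CH3: an acyloxy group → ester.
–C(=O)–N– linkage → amide (the N is not an amine).
C=C double bond → alkene.
–COOH: carbonyl C bonded to –OH and C → carboxylic acid (the –OH is not a separate alcohol).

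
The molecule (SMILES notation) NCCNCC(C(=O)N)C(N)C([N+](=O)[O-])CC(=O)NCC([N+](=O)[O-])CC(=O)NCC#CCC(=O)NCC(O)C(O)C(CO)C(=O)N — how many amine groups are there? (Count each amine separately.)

–NH2 on an sp³ carbon with no adjacent C=O → amine.
C–N–C with sp³ carbons and no adjacent C=O → amine (secondary).
pendant –CONH2: carbonyl C bonded to C and N → amide.
–NH2 on an sp³ carbon with no adjacent C=O → amine.
–NO2 on an sp³ carbon → nitro (the N=O is not a carbonyl).
–C(=O)–N– linkage → amide (the N is not an amine).
–NO2 on an sp³ carbon → nitro (the N=O is not a carbonyl).
–C(=O)–N– linkage → amide (the N is not an amine).
C≡C triple bond → alkyne.
–C(=O)–N– linkage → amide (the N is not an amine).
–OH on an sp³ carbon → alcohol (secondary).
–OH on an sp³ carbon → alcohol (secondary).
pendant –CH2OH on an sp³ backbone C → alcohol.
–C(=O)NH2: carbonyl C bonded to C and to N → amide (the N is not a separate amine).
Amine appears at: H2NCH2, CH2NHCH2, CH(NH2) → 3.

3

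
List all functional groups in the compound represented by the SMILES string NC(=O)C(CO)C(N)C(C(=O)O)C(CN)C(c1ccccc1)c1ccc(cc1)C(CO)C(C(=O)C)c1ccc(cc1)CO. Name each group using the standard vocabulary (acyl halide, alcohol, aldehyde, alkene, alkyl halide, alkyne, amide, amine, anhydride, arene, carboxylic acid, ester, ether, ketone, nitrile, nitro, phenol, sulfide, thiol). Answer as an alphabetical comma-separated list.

alcohol, amide, amine, arene, carboxylic acid, ketone

Taking each segment in turn:
  H2NCO: –C(=O)NH2: carbonyl C bonded to C and to N → amide (the N is not a separate amine).
  CH(CH2OH): pendant –CH2OH on an sp³ backbone C → alcohol.
  CH(NH2): –NH2 on an sp³ carbon with no adjacent C=O → amine.
  CH(COOH): pendant –COOH: carbonyl C bonded to C and –OH → carboxylic acid.
  CH(CH2NH2): pendant –CH2NH2: N on sp³ C, no adjacent C=O → amine.
  CH(C6H5): pendant –C6H5: benzene ring → arene.
  C6H4: para-disubstituted benzene ring → arene.
  CH(CH2OH): pendant –CH2OH on an sp³ backbone C → alcohol.
  CH(COCH3): pendant –COCH3: carbonyl C bonded to two carbons → ketone.
  C6H4: para-disubstituted benzene ring → arene.
  CH2OH: –OH on an sp³ carbon → alcohol.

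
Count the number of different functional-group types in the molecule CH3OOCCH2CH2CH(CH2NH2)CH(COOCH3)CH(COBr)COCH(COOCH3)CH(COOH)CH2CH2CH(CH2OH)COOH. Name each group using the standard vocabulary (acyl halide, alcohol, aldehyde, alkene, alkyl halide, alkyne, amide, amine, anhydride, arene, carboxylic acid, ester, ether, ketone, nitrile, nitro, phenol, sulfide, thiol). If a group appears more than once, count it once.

Reading the structure from left to right:
  CH3OOC: CH3O–C(=O)–: carbonyl C bonded to C and to –OCH3 → ester (not ketone + ether).
  CH(CH2NH2): pendant –CH2NH2: N on sp³ C, no adjacent C=O → amine.
  CH(COOCH3): pendant –COOCH3: carbonyl C bonded to C and –OCH3 → ester.
  CH(COBr): pendant –C(=O)X: carbonyl C bonded to C and halogen → acyl halide.
  CO: –C(=O)– with carbon on both sides → ketone.
  CH(COOCH3): pendant –COOCH3: carbonyl C bonded to C and –OCH3 → ester.
  CH(COOH): pendant –COOH: carbonyl C bonded to C and –OH → carboxylic acid.
  CH(CH2OH): pendant –CH2OH on an sp³ backbone C → alcohol.
  COOH: –COOH: carbonyl C bonded to –OH and C → carboxylic acid (the –OH is not a separate alcohol).
Distinct types present: acyl halide, alcohol, amine, carboxylic acid, ester, ketone.

6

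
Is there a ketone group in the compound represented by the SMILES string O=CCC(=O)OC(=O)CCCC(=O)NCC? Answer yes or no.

no

terminal –CHO: carbonyl C bonded to H and C → aldehyde.
two acyl groups sharing one oxygen, –C(=O)–O–C(=O)– → anhydride.
–C(=O)–N– linkage → amide (the N is not an amine).
In CH2CONHCH2, the C=O is bonded to nitrogen, which defines an amide, not a ketone. In OHC, the carbonyl carbon carries an H, so it is an aldehyde, not a ketone. In CH2CO-O-COCH2, the two C=O groups share a bridging oxygen, which is an anhydride linkage, not a ketone.
The groups actually present are: aldehyde, amide, anhydride.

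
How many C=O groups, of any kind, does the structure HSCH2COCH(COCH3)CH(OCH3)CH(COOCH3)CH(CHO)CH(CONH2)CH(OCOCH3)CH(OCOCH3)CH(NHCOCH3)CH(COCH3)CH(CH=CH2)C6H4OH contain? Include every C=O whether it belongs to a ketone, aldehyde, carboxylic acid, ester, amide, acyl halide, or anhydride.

CO: ketone, 1 C=O (running total 1).
CH(COCH3): ketone, 1 C=O (running total 2).
CH(COOCH3): ester, 1 C=O (running total 3).
CH(CHO): aldehyde, 1 C=O (running total 4).
CH(CONH2): amide, 1 C=O (running total 5).
CH(OCOCH3): ester, 1 C=O (running total 6).
CH(OCOCH3): ester, 1 C=O (running total 7).
CH(NHCOCH3): amide, 1 C=O (running total 8).
CH(COCH3): ketone, 1 C=O (running total 9).

9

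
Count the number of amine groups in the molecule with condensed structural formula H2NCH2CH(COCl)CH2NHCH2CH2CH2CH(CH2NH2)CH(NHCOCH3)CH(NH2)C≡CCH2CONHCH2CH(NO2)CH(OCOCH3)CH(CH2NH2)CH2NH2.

–NH2 on an sp³ carbon with no adjacent C=O → amine.
pendant –C(=O)X: carbonyl C bonded to C and halogen → acyl halide.
C–N–C with sp³ carbons and no adjacent C=O → amine (secondary).
pendant –CH2NH2: N on sp³ C, no adjacent C=O → amine.
pendant –NHC(=O)CH3: N bonded to a carbonyl → amide (not amine).
–NH2 on an sp³ carbon with no adjacent C=O → amine.
C≡C triple bond → alkyne.
–C(=O)–N– linkage → amide (the N is not an amine).
–NO2 on an sp³ carbon → nitro (the N=O is not a carbonyl).
pendant –OC(=O)CH3: an acyloxy group → ester.
pendant –CH2NH2: N on sp³ C, no adjacent C=O → amine.
–NH2 on an sp³ carbon with no adjacent C=O → amine.
Amine appears at: H2NCH2, CH2NHCH2, CH(CH2NH2), CH(NH2), CH(CH2NH2), CH2NH2 → 6.

6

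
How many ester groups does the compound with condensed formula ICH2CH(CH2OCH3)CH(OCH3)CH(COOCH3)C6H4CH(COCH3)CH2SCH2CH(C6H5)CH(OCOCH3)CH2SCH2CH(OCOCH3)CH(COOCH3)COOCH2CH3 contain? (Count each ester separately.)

5

Working along the chain:
  ICH2: halogen on an sp³ carbon → alkyl halide.
  CH(CH2OCH3): pendant –CH2OCH3: C–O–C linkage → ether.
  CH(OCH3): pendant –OCH3: C–O–C with sp³ C, no adjacent C=O → ether.
  CH(COOCH3): pendant –COOCH3: carbonyl C bonded to C and –OCH3 → ester.
  C6H4: para-disubstituted benzene ring → arene.
  CH(COCH3): pendant –COCH3: carbonyl C bonded to two carbons → ketone.
  CH2SCH2: C–S–C linkage → sulfide (thioether).
  CH(C6H5): pendant –C6H5: benzene ring → arene.
  CH(OCOCH3): pendant –OC(=O)CH3: an acyloxy group → ester.
  CH2SCH2: C–S–C linkage → sulfide (thioether).
  CH(OCOCH3): pendant –OC(=O)CH3: an acyloxy group → ester.
  CH(COOCH3): pendant –COOCH3: carbonyl C bonded to C and –OCH3 → ester.
  COOCH2CH3: –C(=O)OCH2CH3: carbonyl C bonded to C and to –OEt → ester.
Ester appears at: CH(COOCH3), CH(OCOCH3), CH(OCOCH3), CH(COOCH3), COOCH2CH3 → 5.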